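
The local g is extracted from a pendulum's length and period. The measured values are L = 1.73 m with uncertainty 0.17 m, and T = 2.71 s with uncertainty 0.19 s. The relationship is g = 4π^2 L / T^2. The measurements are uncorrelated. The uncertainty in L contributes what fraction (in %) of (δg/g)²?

32.9%

(δg/g)² = (1·δL/L)² + (-2·δT/T)²
  L term: (1×0.0983)² = 0.00966
  T term: (-2×0.0701)² = 0.0197
Total = 0.0293. Share from L = 0.00966/0.0293 = 0.329.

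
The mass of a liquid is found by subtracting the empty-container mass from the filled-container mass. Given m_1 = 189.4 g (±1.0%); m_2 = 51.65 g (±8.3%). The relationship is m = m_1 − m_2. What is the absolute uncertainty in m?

m is a linear combination, so absolute uncertainties add in quadrature:
  (δm_1)² = 3.59;  (δm_2)² = 18.4
δm = √(22.0) = 4.69 g

4.69 g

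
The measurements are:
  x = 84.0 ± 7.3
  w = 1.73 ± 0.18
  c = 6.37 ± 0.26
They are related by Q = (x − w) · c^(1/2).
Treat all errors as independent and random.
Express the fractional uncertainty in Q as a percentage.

9.11%

Let u = x − w = 82.3. δu = √(δx² + δw²) = √(53.3 + 0.0324) = 7.30, so δu/u = 0.0888.
Q is then a monomial in u, c:
δQ/Q = √((δu/u)² + (½·δc/c)²) = √(0.00788 + 0.000416) = 0.0911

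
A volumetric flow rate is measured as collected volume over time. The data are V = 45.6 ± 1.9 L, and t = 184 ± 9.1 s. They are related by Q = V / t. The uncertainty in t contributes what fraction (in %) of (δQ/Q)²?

(δQ/Q)² = (1·δV/V)² + (-1·δt/t)²
  V term: (1×0.0417)² = 0.00174
  t term: (-1×0.0495)² = 0.00245
Total = 0.00418. Share from t = 0.00245/0.00418 = 0.585.

58.5%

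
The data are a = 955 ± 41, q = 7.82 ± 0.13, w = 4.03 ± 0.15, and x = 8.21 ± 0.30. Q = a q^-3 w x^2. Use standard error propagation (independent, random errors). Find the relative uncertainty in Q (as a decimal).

Since Q is a product/quotient, work with relative uncertainties:
  (1·δa/a)² = (1×0.0429)² = 0.00184;  (-3·δq/q)² = (-3×0.0166)² = 0.00249;  (1·δw/w)² = (1×0.0372)² = 0.00139;  (2·δx/x)² = (2×0.0365)² = 0.00534
δQ/Q = √(0.0111) = 0.105

0.105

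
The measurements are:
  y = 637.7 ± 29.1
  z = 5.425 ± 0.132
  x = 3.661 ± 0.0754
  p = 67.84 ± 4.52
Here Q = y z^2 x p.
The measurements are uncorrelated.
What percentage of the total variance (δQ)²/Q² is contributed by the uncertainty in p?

(δQ/Q)² = (1·δy/y)² + (2·δz/z)² + (1·δx/x)² + (1·δp/p)²
  y term: (1×0.0456)² = 0.00208
  z term: (2×0.0243)² = 0.00237
  x term: (1×0.0206)² = 0.000424
  p term: (1×0.0666)² = 0.00444
Total = 0.00931. Share from p = 0.00444/0.00931 = 0.477.

47.7%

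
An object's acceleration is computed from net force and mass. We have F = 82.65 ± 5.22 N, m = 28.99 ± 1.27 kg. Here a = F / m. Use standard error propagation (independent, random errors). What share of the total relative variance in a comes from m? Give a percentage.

(δa/a)² = (1·δF/F)² + (-1·δm/m)²
  F term: (1×0.0632)² = 0.00399
  m term: (-1×0.0438)² = 0.00192
Total = 0.00591. Share from m = 0.00192/0.00591 = 0.325.

32.5%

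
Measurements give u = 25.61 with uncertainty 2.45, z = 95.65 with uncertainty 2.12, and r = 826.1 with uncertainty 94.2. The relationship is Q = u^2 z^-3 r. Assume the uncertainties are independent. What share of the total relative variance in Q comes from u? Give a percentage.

(δQ/Q)² = (2·δu/u)² + (-3·δz/z)² + (1·δr/r)²
  u term: (2×0.0957)² = 0.0366
  z term: (-3×0.0222)² = 0.00442
  r term: (1×0.114)² = 0.0130
Total = 0.0540. Share from u = 0.0366/0.0540 = 0.678.

67.8%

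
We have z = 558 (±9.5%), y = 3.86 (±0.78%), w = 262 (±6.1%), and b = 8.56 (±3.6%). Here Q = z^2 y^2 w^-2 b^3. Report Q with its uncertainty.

42400 ± 10600

Q is a product of powers, so relative uncertainties combine in quadrature:
  (2·δz/z)² = (2×0.0950)² = 0.0361;  (2·δy/y)² = (2×0.00780)² = 0.000243;  (-2·δw/w)² = (-2×0.0610)² = 0.0149;  (3·δb/b)² = (3×0.0360)² = 0.0117
δQ/Q = √(0.0629) = 0.251
Q = 42400, so δQ = 0.251 × 42400 = 10600.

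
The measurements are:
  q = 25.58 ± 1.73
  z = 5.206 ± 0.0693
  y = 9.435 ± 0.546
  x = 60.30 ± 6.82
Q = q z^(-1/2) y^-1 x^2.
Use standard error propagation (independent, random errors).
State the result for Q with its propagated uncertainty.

Products/powers → add relative errors in quadrature, weighted by exponent:
  (1·δq/q)² = (1×0.0676)² = 0.00457;  (−½·δz/z)² = (-0.5×0.0133)² = 4.43e-05;  (-1·δy/y)² = (-1×0.0579)² = 0.00335;  (2·δx/x)² = (2×0.113)² = 0.0512
δQ/Q = √(0.0591) = 0.243
Q = 4321, so δQ = 0.243 × 4321 = 1050.

4321 ± 1050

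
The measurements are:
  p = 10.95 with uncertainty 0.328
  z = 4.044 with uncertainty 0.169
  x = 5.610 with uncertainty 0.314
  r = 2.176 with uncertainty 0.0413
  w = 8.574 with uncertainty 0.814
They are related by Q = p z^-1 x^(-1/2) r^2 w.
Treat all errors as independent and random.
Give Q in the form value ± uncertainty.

Each factor contributes (exponent × relative error)² to (δQ/Q)²:
  (1·δp/p)² = (1×0.0300)² = 0.000897;  (-1·δz/z)² = (-1×0.0418)² = 0.00175;  (−½·δx/x)² = (-0.5×0.0560)² = 0.000783;  (2·δr/r)² = (2×0.0190)² = 0.00144;  (1·δw/w)² = (1×0.0949)² = 0.00901
δQ/Q = √(0.0139) = 0.118
Q = 46.41, so δQ = 0.118 × 46.41 = 5.47.

46.41 ± 5.47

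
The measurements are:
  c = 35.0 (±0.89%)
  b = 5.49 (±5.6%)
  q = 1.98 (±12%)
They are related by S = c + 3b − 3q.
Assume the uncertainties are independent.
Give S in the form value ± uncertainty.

Absolute uncertainties add in quadrature for a linear combination:
  (δc)² = 0.0970;  (3·δb)² = 0.851;  (3·δq)² = 0.508
δS = √(1.46) = 1.21
S = 45.5.

45.5 ± 1.21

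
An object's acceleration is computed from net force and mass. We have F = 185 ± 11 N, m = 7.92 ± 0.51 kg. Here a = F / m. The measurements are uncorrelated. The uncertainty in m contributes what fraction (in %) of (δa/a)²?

(δa/a)² = (1·δF/F)² + (-1·δm/m)²
  F term: (1×0.0595)² = 0.00354
  m term: (-1×0.0644)² = 0.00415
Total = 0.00768. Share from m = 0.00415/0.00768 = 0.540.

54.0%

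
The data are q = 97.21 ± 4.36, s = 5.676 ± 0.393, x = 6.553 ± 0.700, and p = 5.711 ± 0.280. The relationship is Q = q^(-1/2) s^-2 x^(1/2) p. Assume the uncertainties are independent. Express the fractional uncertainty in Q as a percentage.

15.8%

Relative error in a monomial: (δQ/Q)² = Σ (nᵢ · δxᵢ/xᵢ)².
  (−½·δq/q)² = (-0.5×0.0449)² = 0.000503;  (-2·δs/s)² = (-2×0.0692)² = 0.0192;  (½·δx/x)² = (0.5×0.107)² = 0.00285;  (1·δp/p)² = (1×0.0490)² = 0.00240
δQ/Q = √(0.0249) = 0.158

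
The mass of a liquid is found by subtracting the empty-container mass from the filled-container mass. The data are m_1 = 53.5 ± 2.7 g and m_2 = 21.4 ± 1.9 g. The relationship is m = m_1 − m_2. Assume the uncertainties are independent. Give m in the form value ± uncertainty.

32.1 ± 3.30 g

Absolute uncertainties add in quadrature for a linear combination:
  (δm_1)² = 7.29;  (δm_2)² = 3.61
δm = √(10.9) = 3.30 g
m = 32.1 g.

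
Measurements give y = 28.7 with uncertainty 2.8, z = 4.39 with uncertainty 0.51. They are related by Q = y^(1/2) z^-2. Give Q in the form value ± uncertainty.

For a monomial Q ∝ y^(1/2), z^-2, fractional errors add in quadrature:
  (½·δy/y)² = (0.5×0.0976)² = 0.00238;  (-2·δz/z)² = (-2×0.116)² = 0.0540
δQ/Q = √(0.0564) = 0.237
Q = 0.278, so δQ = 0.237 × 0.278 = 0.0660.

0.278 ± 0.0660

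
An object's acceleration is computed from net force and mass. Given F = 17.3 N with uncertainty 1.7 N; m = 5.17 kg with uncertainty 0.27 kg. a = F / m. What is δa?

0.372 m/s^2

Relative error in a monomial: (δa/a)² = Σ (nᵢ · δxᵢ/xᵢ)².
  (1·δF/F)² = (1×0.0983)² = 0.00966;  (-1·δm/m)² = (-1×0.0522)² = 0.00273
δa/a = √(0.0124) = 0.111
a = 3.35 m/s^2, so δa = 0.111 × 3.35 = 0.372 m/s^2.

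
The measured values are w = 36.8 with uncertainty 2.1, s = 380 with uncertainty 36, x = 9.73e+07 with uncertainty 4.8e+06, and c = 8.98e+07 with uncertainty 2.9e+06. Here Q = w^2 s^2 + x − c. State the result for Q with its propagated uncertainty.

(2.03 ± 0.436) × 10^8

Let p = w^2·s^2 = 1.96e+08. δp/p = √((2·δw/w)² + (2·δs/s)²) = √(0.0130 + 0.0359) = 0.221, so δp = 4.33e+07.
Q = p + x − c: δQ = √(δp² + δx² + δc²) = √(1.87e+15 + 2.3e+13 + 8.41e+12) = 4.36e+07
Q = 2.03e+08.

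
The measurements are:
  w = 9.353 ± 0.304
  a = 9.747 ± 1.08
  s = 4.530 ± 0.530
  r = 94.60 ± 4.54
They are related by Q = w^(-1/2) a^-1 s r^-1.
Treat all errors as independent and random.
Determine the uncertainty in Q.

Products/powers → add relative errors in quadrature, weighted by exponent:
  (−½·δw/w)² = (-0.5×0.0325)² = 0.000264;  (-1·δa/a)² = (-1×0.111)² = 0.0123;  (1·δs/s)² = (1×0.117)² = 0.0137;  (-1·δr/r)² = (-1×0.0480)² = 0.00230
δQ/Q = √(0.0285) = 0.169
Q = 0.001606, so δQ = 0.169 × 0.001606 = 0.000271.

0.000271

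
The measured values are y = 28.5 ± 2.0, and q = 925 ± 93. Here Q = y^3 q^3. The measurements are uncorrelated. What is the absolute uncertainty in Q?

6.74e+12

Relative error in a monomial: (δQ/Q)² = Σ (nᵢ · δxᵢ/xᵢ)².
  (3·δy/y)² = (3×0.0702)² = 0.0443;  (3·δq/q)² = (3×0.101)² = 0.0910
δQ/Q = √(0.135) = 0.368
Q = 1.83e+13, so δQ = 0.368 × 1.83e+13 = 6.74e+12.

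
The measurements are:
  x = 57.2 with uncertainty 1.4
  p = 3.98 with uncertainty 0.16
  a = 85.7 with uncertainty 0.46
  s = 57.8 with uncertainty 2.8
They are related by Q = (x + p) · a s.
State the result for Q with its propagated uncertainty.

Let u = x + p = 61.2. δu = √(δx² + δp²) = √(1.96 + 0.0256) = 1.41, so δu/u = 0.0230.
Q is then a monomial in u, a, s:
δQ/Q = √((δu/u)² + (1·δa/a)² + (1·δs/s)²) = √(0.000530 + 2.88e-05 + 0.00235) = 0.0539
Q = 3.03e+05, so δQ = 0.0539 × 3.03e+05 = 16300.

(3.03 ± 0.163) × 10^5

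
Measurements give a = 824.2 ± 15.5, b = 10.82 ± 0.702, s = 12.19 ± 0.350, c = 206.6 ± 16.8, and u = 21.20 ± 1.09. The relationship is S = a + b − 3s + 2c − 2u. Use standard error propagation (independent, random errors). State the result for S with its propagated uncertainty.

Each term contributes (cᵢ δxᵢ)² to (δS)²:
  (δa)² = 240;  (δb)² = 0.493;  (3·δs)² = 1.10;  (2·δc)² = 1130;  (2·δu)² = 4.75
δS = √(1380) = 37.1
S = 1169.

1169 ± 37.1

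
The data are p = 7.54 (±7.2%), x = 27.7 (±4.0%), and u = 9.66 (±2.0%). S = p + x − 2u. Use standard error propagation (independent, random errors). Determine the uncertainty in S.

1.29

Each term contributes (cᵢ δxᵢ)² to (δS)²:
  (δp)² = 0.295;  (δx)² = 1.23;  (2·δu)² = 0.149
δS = √(1.67) = 1.29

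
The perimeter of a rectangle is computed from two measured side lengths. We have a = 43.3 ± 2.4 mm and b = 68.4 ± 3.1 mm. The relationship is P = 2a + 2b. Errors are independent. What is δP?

7.84 mm

Sums and differences: (δP)² = Σ (cᵢ δxᵢ)².
  (2·δa)² = 23.0;  (2·δb)² = 38.4
δP = √(61.5) = 7.84 mm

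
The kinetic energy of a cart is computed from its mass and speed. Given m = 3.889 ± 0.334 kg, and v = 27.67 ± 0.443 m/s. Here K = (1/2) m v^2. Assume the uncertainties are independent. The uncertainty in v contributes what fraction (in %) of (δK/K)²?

(δK/K)² = (1·δm/m)² + (2·δv/v)²
  m term: (1×0.0859)² = 0.00738
  v term: (2×0.0160)² = 0.00103
Total = 0.00840. Share from v = 0.00103/0.00840 = 0.122.

12.2%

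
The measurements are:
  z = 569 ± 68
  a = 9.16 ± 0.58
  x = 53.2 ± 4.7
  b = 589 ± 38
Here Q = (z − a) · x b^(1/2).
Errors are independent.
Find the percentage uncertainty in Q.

Let u = z − a = 560. δu = √(δz² + δa²) = √(4620 + 0.336) = 68.0, so δu/u = 0.121.
Q is then a monomial in u, x, b:
δQ/Q = √((δu/u)² + (1·δx/x)² + (½·δb/b)²) = √(0.0148 + 0.00780 + 0.00104) = 0.154

15.4%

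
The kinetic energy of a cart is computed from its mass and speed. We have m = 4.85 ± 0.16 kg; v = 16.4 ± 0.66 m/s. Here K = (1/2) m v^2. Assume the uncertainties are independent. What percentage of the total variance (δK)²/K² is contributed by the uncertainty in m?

(δK/K)² = (1·δm/m)² + (2·δv/v)²
  m term: (1×0.0330)² = 0.00109
  v term: (2×0.0402)² = 0.00648
Total = 0.00757. Share from m = 0.00109/0.00757 = 0.144.

14.4%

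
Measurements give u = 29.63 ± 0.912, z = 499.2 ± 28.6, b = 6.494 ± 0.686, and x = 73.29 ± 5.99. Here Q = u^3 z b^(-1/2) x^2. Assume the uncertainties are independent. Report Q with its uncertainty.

Each factor contributes (exponent × relative error)² to (δQ/Q)²:
  (3·δu/u)² = (3×0.0308)² = 0.00853;  (1·δz/z)² = (1×0.0573)² = 0.00328;  (−½·δb/b)² = (-0.5×0.106)² = 0.00279;  (2·δx/x)² = (2×0.0817)² = 0.0267
δQ/Q = √(0.0413) = 0.203
Q = 2.737e+10, so δQ = 0.203 × 2.737e+10 = 5.56e+09.

(2.737 ± 0.556) × 10^10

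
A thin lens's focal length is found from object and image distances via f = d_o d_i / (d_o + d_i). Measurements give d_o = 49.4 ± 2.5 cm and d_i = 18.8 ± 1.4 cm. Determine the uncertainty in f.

0.759 cm

∂f/∂d_o = (d_i/(d_o+d_i))² = 0.0760;  ∂f/∂d_i = (d_o/(d_o+d_i))² = 0.525
δf = √((∂f/∂d_o · δd_o)² + (∂f/∂d_i · δd_i)²) = √(0.0361 + 0.540) = 0.759 cm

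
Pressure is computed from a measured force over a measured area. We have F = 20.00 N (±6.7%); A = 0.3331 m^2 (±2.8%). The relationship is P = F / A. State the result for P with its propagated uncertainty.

Since P is a product/quotient, work with relative uncertainties:
  (1·δF/F)² = (1×0.0670)² = 0.00449;  (-1·δA/A)² = (-1×0.0280)² = 0.000784
δP/P = √(0.00527) = 0.0726
P = 60.04 Pa, so δP = 0.0726 × 60.04 = 4.36 Pa.

60.04 ± 4.36 Pa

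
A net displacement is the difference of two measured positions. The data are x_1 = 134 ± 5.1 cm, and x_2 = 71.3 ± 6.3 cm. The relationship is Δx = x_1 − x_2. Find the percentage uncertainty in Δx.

Each term contributes (cᵢ δxᵢ)² to (δΔx)²:
  (δx_1)² = 26.0;  (δx_2)² = 39.7
δΔx = √(65.7) = 8.11 cm
Δx = 62.7 cm, so δΔx/Δx = 8.11/62.7 = 0.129.

12.9%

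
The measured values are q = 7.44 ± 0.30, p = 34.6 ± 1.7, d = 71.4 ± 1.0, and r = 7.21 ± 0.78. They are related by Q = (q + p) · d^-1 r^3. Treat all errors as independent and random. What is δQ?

72.3

Let u = q + p = 42.0. δu = √(δq² + δp²) = √(0.0900 + 2.89) = 1.73, so δu/u = 0.0411.
Q is then a monomial in u, d, r:
δQ/Q = √((δu/u)² + (-1·δd/d)² + (3·δr/r)²) = √(0.00169 + 0.000196 + 0.105) = 0.327
Q = 221, so δQ = 0.327 × 221 = 72.3.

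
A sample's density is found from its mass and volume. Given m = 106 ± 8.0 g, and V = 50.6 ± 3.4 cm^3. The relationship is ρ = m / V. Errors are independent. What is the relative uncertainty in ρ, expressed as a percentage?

Products/powers → add relative errors in quadrature, weighted by exponent:
  (1·δm/m)² = (1×0.0755)² = 0.00570;  (-1·δV/V)² = (-1×0.0672)² = 0.00451
δρ/ρ = √(0.0102) = 0.101

10.1%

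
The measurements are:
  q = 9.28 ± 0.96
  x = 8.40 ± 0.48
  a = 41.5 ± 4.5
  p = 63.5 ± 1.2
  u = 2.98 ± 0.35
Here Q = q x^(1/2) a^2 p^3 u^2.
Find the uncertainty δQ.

3.6e+10

Each factor contributes (exponent × relative error)² to (δQ/Q)²:
  (1·δq/q)² = (1×0.103)² = 0.0107;  (½·δx/x)² = (0.5×0.0571)² = 0.000816;  (2·δa/a)² = (2×0.108)² = 0.0470;  (3·δp/p)² = (3×0.0189)² = 0.00321;  (2·δu/u)² = (2×0.117)² = 0.0552
δQ/Q = √(0.117) = 0.342
Q = 1.05e+11, so δQ = 0.342 × 1.05e+11 = 3.6e+10.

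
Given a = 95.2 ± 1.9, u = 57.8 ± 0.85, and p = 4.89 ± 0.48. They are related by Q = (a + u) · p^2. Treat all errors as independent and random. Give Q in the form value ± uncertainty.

3660 ± 720

Let w = a + u = 153. δw = √(δa² + δu²) = √(3.61 + 0.722) = 2.08, so δw/w = 0.0136.
Q is then a monomial in w, p:
δQ/Q = √((δw/w)² + (2·δp/p)²) = √(0.000185 + 0.0385) = 0.197
Q = 3660, so δQ = 0.197 × 3660 = 720.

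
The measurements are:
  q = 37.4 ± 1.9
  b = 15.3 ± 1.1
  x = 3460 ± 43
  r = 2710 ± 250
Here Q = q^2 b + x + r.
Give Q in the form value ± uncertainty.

Let p = q^2·b = 21400. δp/p = √((2·δq/q)² + (1·δb/b)²) = √(0.0103 + 0.00517) = 0.124, so δp = 2660.
Q = p + x + r: δQ = √(δp² + δx² + δr²) = √(7.1e+06 + 1850 + 62500) = 2680
Q = 27600.

27600 ± 2680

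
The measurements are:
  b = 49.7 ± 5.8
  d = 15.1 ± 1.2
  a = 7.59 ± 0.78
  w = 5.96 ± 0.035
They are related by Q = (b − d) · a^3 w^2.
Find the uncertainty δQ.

1.9e+05

Let u = b − d = 34.6. δu = √(δb² + δd²) = √(33.6 + 1.44) = 5.92, so δu/u = 0.171.
Q is then a monomial in u, a, w:
δQ/Q = √((δu/u)² + (3·δa/a)² + (2·δw/w)²) = √(0.0293 + 0.0950 + 0.000138) = 0.353
Q = 5.37e+05, so δQ = 0.353 × 5.37e+05 = 1.9e+05.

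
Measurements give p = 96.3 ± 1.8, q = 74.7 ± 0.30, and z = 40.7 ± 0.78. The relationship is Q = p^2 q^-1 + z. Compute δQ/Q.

0.0287

Let w = p^2·q^-1 = 124. δw/w = √((2·δp/p)² + (-1·δq/q)²) = √(0.00140 + 1.61e-05) = 0.0376, so δw = 4.67.
Q = w + z: δQ = √(δw² + δz²) = √(21.8 + 0.608) = 4.73
Q = 165, so δQ/Q = 4.73/165 = 0.0287.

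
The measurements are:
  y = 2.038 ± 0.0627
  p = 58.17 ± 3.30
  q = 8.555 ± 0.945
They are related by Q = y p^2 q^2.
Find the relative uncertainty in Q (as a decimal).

0.250

Products/powers → add relative errors in quadrature, weighted by exponent:
  (1·δy/y)² = (1×0.0308)² = 0.000947;  (2·δp/p)² = (2×0.0567)² = 0.0129;  (2·δq/q)² = (2×0.110)² = 0.0488
δQ/Q = √(0.0626) = 0.250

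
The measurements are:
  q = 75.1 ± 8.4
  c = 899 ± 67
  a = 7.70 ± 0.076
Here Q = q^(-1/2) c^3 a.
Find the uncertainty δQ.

1.49e+08

Q is a product of powers, so relative uncertainties combine in quadrature:
  (−½·δq/q)² = (-0.5×0.112)² = 0.00313;  (3·δc/c)² = (3×0.0745)² = 0.0500;  (1·δa/a)² = (1×0.00987)² = 9.74e-05
δQ/Q = √(0.0532) = 0.231
Q = 6.46e+08, so δQ = 0.231 × 6.46e+08 = 1.49e+08.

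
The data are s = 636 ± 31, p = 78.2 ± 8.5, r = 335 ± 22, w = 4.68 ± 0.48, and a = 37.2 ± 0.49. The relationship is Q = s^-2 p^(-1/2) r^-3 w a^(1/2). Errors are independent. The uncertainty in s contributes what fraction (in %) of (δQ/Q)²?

15.4%

(δQ/Q)² = (-2·δs/s)² + (−½·δp/p)² + (-3·δr/r)² + (1·δw/w)² + (½·δa/a)²
  s term: (-2×0.0487)² = 0.00950
  p term: (-0.5×0.109)² = 0.00295
  r term: (-3×0.0657)² = 0.0388
  w term: (1×0.103)² = 0.0105
  a term: (0.5×0.0132)² = 4.34e-05
Total = 0.0618. Share from s = 0.00950/0.0618 = 0.154.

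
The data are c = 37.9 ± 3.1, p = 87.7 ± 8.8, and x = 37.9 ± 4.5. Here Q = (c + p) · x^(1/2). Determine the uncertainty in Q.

73.5

Let u = c + p = 126. δu = √(δc² + δp²) = √(9.61 + 77.4) = 9.33, so δu/u = 0.0743.
Q is then a monomial in u, x:
δQ/Q = √((δu/u)² + (½·δx/x)²) = √(0.00552 + 0.00352) = 0.0951
Q = 773, so δQ = 0.0951 × 773 = 73.5.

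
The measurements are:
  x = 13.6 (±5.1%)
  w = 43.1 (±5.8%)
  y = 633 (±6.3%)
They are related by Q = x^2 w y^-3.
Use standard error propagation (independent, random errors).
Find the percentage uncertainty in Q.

Products/powers → add relative errors in quadrature, weighted by exponent:
  (2·δx/x)² = (2×0.0510)² = 0.0104;  (1·δw/w)² = (1×0.0580)² = 0.00336;  (-3·δy/y)² = (-3×0.0630)² = 0.0357
δQ/Q = √(0.0495) = 0.222

22.2%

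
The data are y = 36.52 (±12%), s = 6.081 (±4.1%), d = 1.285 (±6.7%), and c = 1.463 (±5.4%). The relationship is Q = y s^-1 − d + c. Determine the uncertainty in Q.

0.770

Let p = y·s^-1 = 6.006. δp/p = √((1·δy/y)² + (-1·δs/s)²) = √(0.0144 + 0.00168) = 0.127, so δp = 0.762.
Q = p − d + c: δQ = √(δp² + δd² + δc²) = √(0.580 + 0.00741 + 0.00624) = 0.770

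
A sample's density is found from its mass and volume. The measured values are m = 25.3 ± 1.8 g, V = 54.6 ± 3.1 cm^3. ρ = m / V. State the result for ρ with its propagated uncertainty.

0.463 ± 0.0422 g/cm^3

Relative error in a monomial: (δρ/ρ)² = Σ (nᵢ · δxᵢ/xᵢ)².
  (1·δm/m)² = (1×0.0711)² = 0.00506;  (-1·δV/V)² = (-1×0.0568)² = 0.00322
δρ/ρ = √(0.00829) = 0.0910
ρ = 0.463 g/cm^3, so δρ = 0.0910 × 0.463 = 0.0422 g/cm^3.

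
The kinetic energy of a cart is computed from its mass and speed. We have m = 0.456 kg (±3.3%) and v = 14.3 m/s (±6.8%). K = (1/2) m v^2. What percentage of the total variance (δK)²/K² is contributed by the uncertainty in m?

5.56%

(δK/K)² = (1·δm/m)² + (2·δv/v)²
  m term: (1×0.0330)² = 0.00109
  v term: (2×0.0680)² = 0.0185
Total = 0.0196. Share from m = 0.00109/0.0196 = 0.0556.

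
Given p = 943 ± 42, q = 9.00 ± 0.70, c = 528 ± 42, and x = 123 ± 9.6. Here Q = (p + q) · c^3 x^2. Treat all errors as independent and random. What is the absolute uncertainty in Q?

6.12e+14

Let u = p + q = 952. δu = √(δp² + δq²) = √(1760 + 0.490) = 42.0, so δu/u = 0.0441.
Q is then a monomial in u, c, x:
δQ/Q = √((δu/u)² + (3·δc/c)² + (2·δx/x)²) = √(0.00195 + 0.0569 + 0.0244) = 0.289
Q = 2.12e+15, so δQ = 0.289 × 2.12e+15 = 6.12e+14.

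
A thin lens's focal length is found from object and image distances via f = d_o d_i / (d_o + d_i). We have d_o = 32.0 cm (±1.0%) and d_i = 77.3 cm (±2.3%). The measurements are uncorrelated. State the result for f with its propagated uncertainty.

22.6 ± 0.221 cm

∂f/∂d_o = (d_i/(d_o+d_i))² = 0.500;  ∂f/∂d_i = (d_o/(d_o+d_i))² = 0.0857
δf = √((∂f/∂d_o · δd_o)² + (∂f/∂d_i · δd_i)²) = √(0.0256 + 0.0232) = 0.221 cm
f = 22.6 cm.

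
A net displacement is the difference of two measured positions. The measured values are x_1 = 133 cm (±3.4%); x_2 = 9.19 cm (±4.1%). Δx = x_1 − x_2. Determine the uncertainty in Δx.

Δx is a linear combination, so absolute uncertainties add in quadrature:
  (δx_1)² = 20.4;  (δx_2)² = 0.142
δΔx = √(20.6) = 4.54 cm

4.54 cm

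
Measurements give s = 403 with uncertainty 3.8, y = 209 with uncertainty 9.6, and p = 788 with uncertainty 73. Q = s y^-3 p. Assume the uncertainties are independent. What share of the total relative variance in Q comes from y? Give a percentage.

68.7%

(δQ/Q)² = (1·δs/s)² + (-3·δy/y)² + (1·δp/p)²
  s term: (1×0.00943)² = 8.89e-05
  y term: (-3×0.0459)² = 0.0190
  p term: (1×0.0926)² = 0.00858
Total = 0.0277. Share from y = 0.0190/0.0277 = 0.687.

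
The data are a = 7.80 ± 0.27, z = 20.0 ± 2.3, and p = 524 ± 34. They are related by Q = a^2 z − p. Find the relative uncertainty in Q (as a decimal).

Let w = a^2·z = 1220. δw/w = √((2·δa/a)² + (1·δz/z)²) = √(0.00479 + 0.0132) = 0.134, so δw = 163.
Q = w − p: δQ = √(δw² + δp²) = √(26700 + 1160) = 167
Q = 693, so δQ/Q = 167/693 = 0.241.

0.241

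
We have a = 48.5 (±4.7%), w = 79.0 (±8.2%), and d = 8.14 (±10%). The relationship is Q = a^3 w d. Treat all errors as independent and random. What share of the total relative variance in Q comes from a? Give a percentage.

54.3%

(δQ/Q)² = (3·δa/a)² + (1·δw/w)² + (1·δd/d)²
  a term: (3×0.0470)² = 0.0199
  w term: (1×0.0820)² = 0.00672
  d term: (1×0.100)² = 0.0100
Total = 0.0366. Share from a = 0.0199/0.0366 = 0.543.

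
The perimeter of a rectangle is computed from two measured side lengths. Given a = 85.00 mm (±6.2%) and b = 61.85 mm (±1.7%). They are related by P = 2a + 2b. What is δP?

10.7 mm

Each term contributes (cᵢ δxᵢ)² to (δP)²:
  (2·δa)² = 111;  (2·δb)² = 4.42
δP = √(116) = 10.7 mm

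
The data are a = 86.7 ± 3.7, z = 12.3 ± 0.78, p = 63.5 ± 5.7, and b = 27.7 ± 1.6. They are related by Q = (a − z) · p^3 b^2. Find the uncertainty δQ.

4.35e+09

Let u = a − z = 74.4. δu = √(δa² + δz²) = √(13.7 + 0.608) = 3.78, so δu/u = 0.0508.
Q is then a monomial in u, p, b:
δQ/Q = √((δu/u)² + (3·δp/p)² + (2·δb/b)²) = √(0.00258 + 0.0725 + 0.0133) = 0.297
Q = 1.46e+10, so δQ = 0.297 × 1.46e+10 = 4.35e+09.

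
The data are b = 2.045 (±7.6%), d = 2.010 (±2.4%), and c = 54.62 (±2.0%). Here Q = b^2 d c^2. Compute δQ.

Products/powers → add relative errors in quadrature, weighted by exponent:
  (2·δb/b)² = (2×0.0760)² = 0.0231;  (1·δd/d)² = (1×0.0240)² = 0.000576;  (2·δc/c)² = (2×0.0200)² = 0.00160
δQ/Q = √(0.0253) = 0.159
Q = 25080, so δQ = 0.159 × 25080 = 3990.

3990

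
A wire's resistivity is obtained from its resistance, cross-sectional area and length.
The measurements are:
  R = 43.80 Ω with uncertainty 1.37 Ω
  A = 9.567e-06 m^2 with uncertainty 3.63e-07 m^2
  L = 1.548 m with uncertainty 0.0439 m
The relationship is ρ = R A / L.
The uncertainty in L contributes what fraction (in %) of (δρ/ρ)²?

25.0%

(δρ/ρ)² = (1·δR/R)² + (1·δA/A)² + (-1·δL/L)²
  R term: (1×0.0313)² = 0.000978
  A term: (1×0.0379)² = 0.00144
  L term: (-1×0.0284)² = 0.000804
Total = 0.00322. Share from L = 0.000804/0.00322 = 0.250.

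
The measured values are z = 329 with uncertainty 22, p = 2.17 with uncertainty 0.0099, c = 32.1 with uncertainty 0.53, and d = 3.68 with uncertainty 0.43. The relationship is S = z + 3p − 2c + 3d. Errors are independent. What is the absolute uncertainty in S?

22.1

S is a linear combination, so absolute uncertainties add in quadrature:
  (δz)² = 484;  (3·δp)² = 0.000882;  (2·δc)² = 1.12;  (3·δd)² = 1.66
δS = √(487) = 22.1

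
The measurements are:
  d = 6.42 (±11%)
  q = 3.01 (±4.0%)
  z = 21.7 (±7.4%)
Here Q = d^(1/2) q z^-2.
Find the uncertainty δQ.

0.00264

Q is a product of powers, so relative uncertainties combine in quadrature:
  (½·δd/d)² = (0.5×0.110)² = 0.00303;  (1·δq/q)² = (1×0.0400)² = 0.00160;  (-2·δz/z)² = (-2×0.0740)² = 0.0219
δQ/Q = √(0.0265) = 0.163
Q = 0.0162, so δQ = 0.163 × 0.0162 = 0.00264.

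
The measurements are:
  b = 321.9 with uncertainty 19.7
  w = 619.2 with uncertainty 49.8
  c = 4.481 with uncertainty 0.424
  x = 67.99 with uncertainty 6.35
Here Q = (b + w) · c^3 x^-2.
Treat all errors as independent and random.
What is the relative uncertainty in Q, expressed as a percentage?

Let u = b + w = 941.1. δu = √(δb² + δw²) = √(388 + 2480) = 53.6, so δu/u = 0.0569.
Q is then a monomial in u, c, x:
δQ/Q = √((δu/u)² + (3·δc/c)² + (-2·δx/x)²) = √(0.00324 + 0.0806 + 0.0349) = 0.345

34.5%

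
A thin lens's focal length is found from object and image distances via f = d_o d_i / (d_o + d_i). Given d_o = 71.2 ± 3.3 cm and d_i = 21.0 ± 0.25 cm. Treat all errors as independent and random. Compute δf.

∂f/∂d_o = (d_i/(d_o+d_i))² = 0.0519;  ∂f/∂d_i = (d_o/(d_o+d_i))² = 0.596
δf = √((∂f/∂d_o · δd_o)² + (∂f/∂d_i · δd_i)²) = √(0.0293 + 0.0222) = 0.227 cm

0.227 cm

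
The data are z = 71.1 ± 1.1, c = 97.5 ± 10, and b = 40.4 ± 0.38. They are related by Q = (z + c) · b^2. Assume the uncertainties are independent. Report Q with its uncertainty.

(2.75 ± 0.172) × 10^5

Let u = z + c = 169. δu = √(δz² + δc²) = √(1.21 + 100) = 10.1, so δu/u = 0.0597.
Q is then a monomial in u, b:
δQ/Q = √((δu/u)² + (2·δb/b)²) = √(0.00356 + 0.000354) = 0.0626
Q = 2.75e+05, so δQ = 0.0626 × 2.75e+05 = 17200.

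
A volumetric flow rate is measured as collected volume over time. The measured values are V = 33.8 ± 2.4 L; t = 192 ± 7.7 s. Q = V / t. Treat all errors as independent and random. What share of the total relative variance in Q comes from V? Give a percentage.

(δQ/Q)² = (1·δV/V)² + (-1·δt/t)²
  V term: (1×0.0710)² = 0.00504
  t term: (-1×0.0401)² = 0.00161
Total = 0.00665. Share from V = 0.00504/0.00665 = 0.758.

75.8%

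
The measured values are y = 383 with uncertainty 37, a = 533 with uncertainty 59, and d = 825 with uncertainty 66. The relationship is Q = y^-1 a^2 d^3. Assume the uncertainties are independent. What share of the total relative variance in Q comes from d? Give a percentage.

(δQ/Q)² = (-1·δy/y)² + (2·δa/a)² + (3·δd/d)²
  y term: (-1×0.0966)² = 0.00933
  a term: (2×0.111)² = 0.0490
  d term: (3×0.0800)² = 0.0576
Total = 0.116. Share from d = 0.0576/0.116 = 0.497.

49.7%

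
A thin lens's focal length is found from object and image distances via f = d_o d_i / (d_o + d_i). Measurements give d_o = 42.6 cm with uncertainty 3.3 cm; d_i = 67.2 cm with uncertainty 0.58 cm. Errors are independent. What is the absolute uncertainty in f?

1.24 cm

∂f/∂d_o = (d_i/(d_o+d_i))² = 0.375;  ∂f/∂d_i = (d_o/(d_o+d_i))² = 0.151
δf = √((∂f/∂d_o · δd_o)² + (∂f/∂d_i · δd_i)²) = √(1.53 + 0.00762) = 1.24 cm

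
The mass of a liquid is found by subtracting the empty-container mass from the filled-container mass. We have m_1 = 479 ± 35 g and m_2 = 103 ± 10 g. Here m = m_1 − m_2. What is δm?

m is a linear combination, so absolute uncertainties add in quadrature:
  (δm_1)² = 1220;  (δm_2)² = 100
δm = √(1320) = 36.4 g

36.4 g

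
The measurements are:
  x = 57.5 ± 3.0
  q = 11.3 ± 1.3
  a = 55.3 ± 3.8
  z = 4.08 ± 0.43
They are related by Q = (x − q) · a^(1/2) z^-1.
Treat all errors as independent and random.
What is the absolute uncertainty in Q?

Let u = x − q = 46.2. δu = √(δx² + δq²) = √(9.00 + 1.69) = 3.27, so δu/u = 0.0708.
Q is then a monomial in u, a, z:
δQ/Q = √((δu/u)² + (½·δa/a)² + (-1·δz/z)²) = √(0.00501 + 0.00118 + 0.0111) = 0.132
Q = 84.2, so δQ = 0.132 × 84.2 = 11.1.

11.1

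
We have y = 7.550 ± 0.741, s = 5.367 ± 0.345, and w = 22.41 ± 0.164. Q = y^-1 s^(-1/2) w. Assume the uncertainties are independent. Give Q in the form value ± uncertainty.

For a monomial Q ∝ y^-1, s^(-1/2), w, fractional errors add in quadrature:
  (-1·δy/y)² = (-1×0.0981)² = 0.00963;  (−½·δs/s)² = (-0.5×0.0643)² = 0.00103;  (1·δw/w)² = (1×0.00732)² = 5.36e-05
δQ/Q = √(0.0107) = 0.104
Q = 1.281, so δQ = 0.104 × 1.281 = 0.133.

1.281 ± 0.133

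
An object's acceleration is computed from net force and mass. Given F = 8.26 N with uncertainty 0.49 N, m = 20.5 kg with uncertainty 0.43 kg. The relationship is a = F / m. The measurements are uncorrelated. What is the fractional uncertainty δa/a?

0.0629

Since a is a product/quotient, work with relative uncertainties:
  (1·δF/F)² = (1×0.0593)² = 0.00352;  (-1·δm/m)² = (-1×0.0210)² = 0.000440
δa/a = √(0.00396) = 0.0629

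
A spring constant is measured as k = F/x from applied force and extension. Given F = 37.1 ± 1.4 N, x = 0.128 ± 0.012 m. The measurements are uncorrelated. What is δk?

29.3 N/m

k is a product of powers, so relative uncertainties combine in quadrature:
  (1·δF/F)² = (1×0.0377)² = 0.00142;  (-1·δx/x)² = (-1×0.0938)² = 0.00879
δk/k = √(0.0102) = 0.101
k = 290 N/m, so δk = 0.101 × 290 = 29.3 N/m.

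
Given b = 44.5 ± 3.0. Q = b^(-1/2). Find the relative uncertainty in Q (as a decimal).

0.0337

Q ∝ b^(-1/2), so δQ/Q = |−½| · δb/b = 0.5 × 0.0674 = 0.0337.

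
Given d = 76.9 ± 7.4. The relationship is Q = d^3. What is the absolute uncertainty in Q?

Each factor contributes (exponent × relative error)² to (δQ/Q)²:
  (3·δd/d)² = (3×0.0962)² = 0.0833
δQ/Q = √(0.0833) = 0.289
Q = 4.55e+05, so δQ = 0.289 × 4.55e+05 = 1.31e+05.

1.31e+05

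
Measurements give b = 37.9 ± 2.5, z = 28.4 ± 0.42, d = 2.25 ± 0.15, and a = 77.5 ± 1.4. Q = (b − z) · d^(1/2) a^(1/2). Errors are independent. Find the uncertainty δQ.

Let u = b − z = 9.50. δu = √(δb² + δz²) = √(6.25 + 0.176) = 2.54, so δu/u = 0.267.
Q is then a monomial in u, d, a:
δQ/Q = √((δu/u)² + (½·δd/d)² + (½·δa/a)²) = √(0.0712 + 0.00111 + 8.16e-05) = 0.269
Q = 125, so δQ = 0.269 × 125 = 33.8.

33.8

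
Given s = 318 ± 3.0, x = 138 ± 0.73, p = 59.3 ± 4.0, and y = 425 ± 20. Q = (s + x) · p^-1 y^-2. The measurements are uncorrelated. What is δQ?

4.94e-06

Let u = s + x = 456. δu = √(δs² + δx²) = √(9.00 + 0.533) = 3.09, so δu/u = 0.00677.
Q is then a monomial in u, p, y:
δQ/Q = √((δu/u)² + (-1·δp/p)² + (-2·δy/y)²) = √(4.58e-05 + 0.00455 + 0.00886) = 0.116
Q = 4.26e-05, so δQ = 0.116 × 4.26e-05 = 4.94e-06.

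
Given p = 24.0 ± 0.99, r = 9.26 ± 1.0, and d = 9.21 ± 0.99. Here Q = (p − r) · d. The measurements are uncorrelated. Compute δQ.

Let u = p − r = 14.7. δu = √(δp² + δr²) = √(0.980 + 1.00) = 1.41, so δu/u = 0.0955.
Q is then a monomial in u, d:
δQ/Q = √((δu/u)² + (1·δd/d)²) = √(0.00911 + 0.0116) = 0.144
Q = 136, so δQ = 0.144 × 136 = 19.5.

19.5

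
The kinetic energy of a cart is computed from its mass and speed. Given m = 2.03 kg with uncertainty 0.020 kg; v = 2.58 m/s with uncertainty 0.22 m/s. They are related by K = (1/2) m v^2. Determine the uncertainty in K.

1.15 J

For a monomial K ∝ m, v^2, fractional errors add in quadrature:
  (1·δm/m)² = (1×0.00985)² = 9.71e-05;  (2·δv/v)² = (2×0.0853)² = 0.0291
δK/K = √(0.0292) = 0.171
K = 6.76 J, so δK = 0.171 × 6.76 = 1.15 J.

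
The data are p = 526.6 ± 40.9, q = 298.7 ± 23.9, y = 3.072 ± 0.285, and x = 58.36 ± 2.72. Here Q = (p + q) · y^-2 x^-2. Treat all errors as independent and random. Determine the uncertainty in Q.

0.00553

Let u = p + q = 825.3. δu = √(δp² + δq²) = √(1670 + 571) = 47.4, so δu/u = 0.0574.
Q is then a monomial in u, y, x:
δQ/Q = √((δu/u)² + (-2·δy/y)² + (-2·δx/x)²) = √(0.00329 + 0.0344 + 0.00869) = 0.215
Q = 0.02568, so δQ = 0.215 × 0.02568 = 0.00553.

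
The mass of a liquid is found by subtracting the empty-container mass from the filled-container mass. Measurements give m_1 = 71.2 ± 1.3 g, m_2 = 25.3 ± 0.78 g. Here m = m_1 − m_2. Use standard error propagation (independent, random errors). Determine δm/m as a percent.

Sums and differences: (δm)² = Σ (cᵢ δxᵢ)².
  (δm_1)² = 1.69;  (δm_2)² = 0.608
δm = √(2.30) = 1.52 g
m = 45.9 g, so δm/m = 1.52/45.9 = 0.0330.

3.30%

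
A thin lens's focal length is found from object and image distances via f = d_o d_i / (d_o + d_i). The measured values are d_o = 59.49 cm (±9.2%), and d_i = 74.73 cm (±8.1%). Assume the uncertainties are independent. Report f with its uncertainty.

∂f/∂d_o = (d_i/(d_o+d_i))² = 0.310;  ∂f/∂d_i = (d_o/(d_o+d_i))² = 0.196
δf = √((∂f/∂d_o · δd_o)² + (∂f/∂d_i · δd_i)²) = √(2.88 + 1.41) = 2.07 cm
f = 33.12 cm.

33.12 ± 2.07 cm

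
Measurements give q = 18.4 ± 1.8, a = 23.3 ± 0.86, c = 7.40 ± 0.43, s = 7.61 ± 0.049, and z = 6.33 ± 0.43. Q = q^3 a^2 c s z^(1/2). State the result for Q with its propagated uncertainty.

For a monomial Q ∝ q^3, a^2, c, s, z^(1/2), fractional errors add in quadrature:
  (3·δq/q)² = (3×0.0978)² = 0.0861;  (2·δa/a)² = (2×0.0369)² = 0.00545;  (1·δc/c)² = (1×0.0581)² = 0.00338;  (1·δs/s)² = (1×0.00644)² = 4.15e-05;  (½·δz/z)² = (0.5×0.0679)² = 0.00115
δQ/Q = √(0.0962) = 0.310
Q = 4.79e+08, so δQ = 0.310 × 4.79e+08 = 1.49e+08.

(4.79 ± 1.49) × 10^8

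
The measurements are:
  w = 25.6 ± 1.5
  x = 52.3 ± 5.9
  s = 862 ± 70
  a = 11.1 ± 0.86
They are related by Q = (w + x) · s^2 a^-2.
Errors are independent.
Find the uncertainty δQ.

Let u = w + x = 77.9. δu = √(δw² + δx²) = √(2.25 + 34.8) = 6.09, so δu/u = 0.0781.
Q is then a monomial in u, s, a:
δQ/Q = √((δu/u)² + (2·δs/s)² + (-2·δa/a)²) = √(0.00611 + 0.0264 + 0.0240) = 0.238
Q = 4.7e+05, so δQ = 0.238 × 4.7e+05 = 1.12e+05.

1.12e+05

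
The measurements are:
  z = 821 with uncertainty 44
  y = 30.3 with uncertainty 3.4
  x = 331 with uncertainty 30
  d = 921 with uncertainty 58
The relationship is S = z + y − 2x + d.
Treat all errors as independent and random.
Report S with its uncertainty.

1110 ± 94.4

Each term contributes (cᵢ δxᵢ)² to (δS)²:
  (δz)² = 1940;  (δy)² = 11.6;  (2·δx)² = 3600;  (δd)² = 3360
δS = √(8910) = 94.4
S = 1110.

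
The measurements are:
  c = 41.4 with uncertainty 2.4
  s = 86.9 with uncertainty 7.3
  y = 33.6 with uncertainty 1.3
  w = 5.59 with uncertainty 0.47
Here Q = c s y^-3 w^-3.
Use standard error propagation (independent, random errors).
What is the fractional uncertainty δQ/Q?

0.296

Q is a product of powers, so relative uncertainties combine in quadrature:
  (1·δc/c)² = (1×0.0580)² = 0.00336;  (1·δs/s)² = (1×0.0840)² = 0.00706;  (-3·δy/y)² = (-3×0.0387)² = 0.0135;  (-3·δw/w)² = (-3×0.0841)² = 0.0636
δQ/Q = √(0.0875) = 0.296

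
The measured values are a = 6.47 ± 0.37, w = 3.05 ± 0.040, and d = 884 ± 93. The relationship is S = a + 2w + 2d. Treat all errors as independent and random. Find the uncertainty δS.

For a sum/difference, combine absolute errors in quadrature:
  (δa)² = 0.137;  (2·δw)² = 0.00640;  (2·δd)² = 34600
δS = √(34600) = 186

186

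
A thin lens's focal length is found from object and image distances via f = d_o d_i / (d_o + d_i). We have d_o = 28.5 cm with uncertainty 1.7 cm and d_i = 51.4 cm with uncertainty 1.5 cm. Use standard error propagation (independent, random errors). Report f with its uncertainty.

∂f/∂d_o = (d_i/(d_o+d_i))² = 0.414;  ∂f/∂d_i = (d_o/(d_o+d_i))² = 0.127
δf = √((∂f/∂d_o · δd_o)² + (∂f/∂d_i · δd_i)²) = √(0.495 + 0.0364) = 0.729 cm
f = 18.3 cm.

18.3 ± 0.729 cm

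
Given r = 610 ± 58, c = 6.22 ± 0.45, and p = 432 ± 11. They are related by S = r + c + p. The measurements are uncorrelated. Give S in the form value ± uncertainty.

Sums and differences: (δS)² = Σ (cᵢ δxᵢ)².
  (δr)² = 3360;  (δc)² = 0.203;  (δp)² = 121
δS = √(3490) = 59.0
S = 1050.

1050 ± 59.0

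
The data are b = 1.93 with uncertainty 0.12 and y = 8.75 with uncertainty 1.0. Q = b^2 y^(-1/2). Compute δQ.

0.172

Products/powers → add relative errors in quadrature, weighted by exponent:
  (2·δb/b)² = (2×0.0622)² = 0.0155;  (−½·δy/y)² = (-0.5×0.114)² = 0.00327
δQ/Q = √(0.0187) = 0.137
Q = 1.26, so δQ = 0.137 × 1.26 = 0.172.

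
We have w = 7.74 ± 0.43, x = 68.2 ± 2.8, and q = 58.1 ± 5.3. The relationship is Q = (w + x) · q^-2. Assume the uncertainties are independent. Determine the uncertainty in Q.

Let u = w + x = 75.9. δu = √(δw² + δx²) = √(0.185 + 7.84) = 2.83, so δu/u = 0.0373.
Q is then a monomial in u, q:
δQ/Q = √((δu/u)² + (-2·δq/q)²) = √(0.00139 + 0.0333) = 0.186
Q = 0.0225, so δQ = 0.186 × 0.0225 = 0.00419.

0.00419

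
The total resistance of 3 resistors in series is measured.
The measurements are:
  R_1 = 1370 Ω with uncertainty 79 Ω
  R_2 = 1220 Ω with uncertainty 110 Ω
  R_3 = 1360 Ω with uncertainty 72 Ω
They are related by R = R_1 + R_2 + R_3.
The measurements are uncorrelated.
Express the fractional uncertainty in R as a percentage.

3.88%

Each term contributes (cᵢ δxᵢ)² to (δR)²:
  (δR_1)² = 6240;  (δR_2)² = 12100;  (δR_3)² = 5180
δR = √(23500) = 153 Ω
R = 3950 Ω, so δR/R = 153/3950 = 0.0388.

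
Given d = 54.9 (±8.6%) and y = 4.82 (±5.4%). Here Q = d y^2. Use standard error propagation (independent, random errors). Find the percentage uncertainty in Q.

Since Q is a product/quotient, work with relative uncertainties:
  (1·δd/d)² = (1×0.0860)² = 0.00740;  (2·δy/y)² = (2×0.0540)² = 0.0117
δQ/Q = √(0.0191) = 0.138

13.8%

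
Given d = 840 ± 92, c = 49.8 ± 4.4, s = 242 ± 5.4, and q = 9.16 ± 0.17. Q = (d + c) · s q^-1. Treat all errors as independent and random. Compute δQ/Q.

Let u = d + c = 890. δu = √(δd² + δc²) = √(8460 + 19.4) = 92.1, so δu/u = 0.104.
Q is then a monomial in u, s, q:
δQ/Q = √((δu/u)² + (1·δs/s)² + (-1·δq/q)²) = √(0.0107 + 0.000498 + 0.000344) = 0.108

0.108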